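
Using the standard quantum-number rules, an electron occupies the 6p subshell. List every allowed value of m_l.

-1, 0, 1

The 6p subshell has l = 1, and m_l takes every integer from −l to +l. With l = 1 that gives the 3 values -1, 0, 1.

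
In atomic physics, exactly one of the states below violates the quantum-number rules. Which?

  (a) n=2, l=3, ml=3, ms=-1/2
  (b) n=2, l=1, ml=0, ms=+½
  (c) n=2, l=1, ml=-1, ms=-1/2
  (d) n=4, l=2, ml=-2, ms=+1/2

(a) has l = 3 ≥ n = 2, violating 0 ≤ l ≤ n−1.
The remaining sets (b), (c), (d) satisfy all four rules.

(a)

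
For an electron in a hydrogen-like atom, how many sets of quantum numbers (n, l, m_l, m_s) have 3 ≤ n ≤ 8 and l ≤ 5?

316

Per-shell orbital counts meeting the constraint:
n=3 → 9; n=4 → 16; n=5 → 25; n=6 → 36; n=7 → 36; n=8 → 36.
Orbitals: 9 + 16 + 25 + 36 + 36 + 36 = 158. Including both spin states (m_s = ±1/2) gives 2 × 158 = 316 states.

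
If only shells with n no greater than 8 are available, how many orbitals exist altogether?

Total orbitals = 1² + 2² + 3² + 4² + 5² + 6² + 7² + 8² = 204.

204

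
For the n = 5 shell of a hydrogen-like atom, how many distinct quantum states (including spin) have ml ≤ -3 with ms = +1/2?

3

Go through l = 0, …, 4 (the values permitted for n = 5).
The (l, ml) pairs meeting ml ≤ -3 give: l=3 → 1; l=4 → 2.
Orbitals: 1 + 2 = 3. With ms fixed to a single value there is one state per orbital, giving 3 states.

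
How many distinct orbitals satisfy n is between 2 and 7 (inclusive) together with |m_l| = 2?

Go shell by shell, enumerating (l, m_l) with |m_l| = 2:
n=3 → 2; n=4 → 4; n=5 → 6; n=6 → 8; n=7 → 10.
Total orbitals: 2 + 4 + 6 + 8 + 10 = 30.

30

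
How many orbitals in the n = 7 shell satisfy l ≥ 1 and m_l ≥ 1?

21

Go through l = 0, …, 6 (the values permitted for n = 7).
Per l-value: l=1 → 1; l=2 → 2; l=3 → 3; l=4 → 4; l=5 → 5; l=6 → 6.
Total orbitals: 1 + 2 + 3 + 4 + 5 + 6 = 21.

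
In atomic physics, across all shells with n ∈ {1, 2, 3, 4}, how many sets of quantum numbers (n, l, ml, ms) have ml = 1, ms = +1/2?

For each n in the range, tally the orbitals obeying ml = 1:
n=2 → 1; n=3 → 2; n=4 → 3.
Orbitals: 1 + 2 + 3 = 6. With ms fixed to +1/2 there is one state per orbital, so 6 states.

6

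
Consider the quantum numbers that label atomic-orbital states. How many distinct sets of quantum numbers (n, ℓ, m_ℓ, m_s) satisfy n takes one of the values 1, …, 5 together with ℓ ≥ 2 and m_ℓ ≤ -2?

20

Treat each shell separately and count matching orbitals:
n=3 → 1; n=4 → 3; n=5 → 6.
Orbitals: 1 + 3 + 6 = 10. Including both spin states (m_s = ±1/2) gives 2 × 10 = 20 states.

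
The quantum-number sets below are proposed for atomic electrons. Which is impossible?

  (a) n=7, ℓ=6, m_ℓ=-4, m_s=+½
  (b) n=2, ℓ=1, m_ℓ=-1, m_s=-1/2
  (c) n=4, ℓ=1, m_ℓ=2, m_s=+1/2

(c) has |m_ℓ| = 2 > ℓ = 1, violating −ℓ ≤ m_ℓ ≤ ℓ.
The remaining sets (a), (b) satisfy all four rules.

(c)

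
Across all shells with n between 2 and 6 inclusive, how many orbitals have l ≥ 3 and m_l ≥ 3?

10

Count contributing orbitals for each principal shell:
n=4 → 1; n=5 → 3; n=6 → 6.
Total orbitals: 1 + 3 + 6 = 10.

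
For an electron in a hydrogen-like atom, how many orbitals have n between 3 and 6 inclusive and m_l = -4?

Count contributing orbitals for each principal shell:
n=5 → 1; n=6 → 2.
Total orbitals: 1 + 2 = 3.

3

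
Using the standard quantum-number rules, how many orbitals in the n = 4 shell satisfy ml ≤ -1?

6

Per l-value: l=1 → 1; l=2 → 2; l=3 → 3.
Total orbitals: 1 + 2 + 3 = 6.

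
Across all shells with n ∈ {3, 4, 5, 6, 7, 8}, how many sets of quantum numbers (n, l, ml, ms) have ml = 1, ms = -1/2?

Treat each shell separately and count matching orbitals:
n=3 → 2; n=4 → 3; n=5 → 4; n=6 → 5; n=7 → 6; n=8 → 7.
Orbitals: 2 + 3 + 4 + 5 + 6 + 7 = 27. With ms fixed to -1/2 there is one state per orbital, so 27 states.

27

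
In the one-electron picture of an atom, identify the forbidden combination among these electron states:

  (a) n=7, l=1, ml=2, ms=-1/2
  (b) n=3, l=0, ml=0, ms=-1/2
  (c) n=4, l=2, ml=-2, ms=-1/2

(a) has |ml| = 2 > l = 1, violating −l ≤ ml ≤ l.
The remaining sets (b), (c) satisfy all four rules.

(a)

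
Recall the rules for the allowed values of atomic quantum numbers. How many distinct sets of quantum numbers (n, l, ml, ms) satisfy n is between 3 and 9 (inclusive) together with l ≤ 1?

Go shell by shell, enumerating (l, ml) with l ≤ 1:
n=3 → 4; n=4 → 4; n=5 → 4; n=6 → 4; n=7 → 4; n=8 → 4; n=9 → 4.
Orbitals: 4 + 4 + 4 + 4 + 4 + 4 + 4 = 28. Including both spin states (ms = ±1/2) gives 2 × 28 = 56 states.

56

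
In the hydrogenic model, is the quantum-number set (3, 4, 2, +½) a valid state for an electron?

Not allowed

The orbital quantum number must satisfy 0 ≤ l ≤ n−1. With n = 3 the allowed l values are 0, 1, 2, so l = 4 is out of range.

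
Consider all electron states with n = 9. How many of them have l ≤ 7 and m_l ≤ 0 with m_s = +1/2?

The n = 9 shell has l = 0 through 8; check each.
Contributions: l=0 → 1; l=1 → 2; l=2 → 3; l=3 → 4; l=4 → 5; l=5 → 6; l=6 → 7; l=7 → 8.
Orbitals: 1 + 2 + 3 + 4 + 5 + 6 + 7 + 8 = 36. With m_s fixed to a single value there is one state per orbital, giving 36 states.

36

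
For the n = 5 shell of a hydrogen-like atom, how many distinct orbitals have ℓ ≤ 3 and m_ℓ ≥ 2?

3

Go through ℓ = 0, …, 4 (the values permitted for n = 5).
Contributions: ℓ=2 → 1; ℓ=3 → 2.
Total orbitals: 1 + 2 = 3.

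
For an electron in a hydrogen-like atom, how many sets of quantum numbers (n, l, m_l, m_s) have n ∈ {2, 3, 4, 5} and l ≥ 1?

Per-shell orbital counts meeting the constraint:
n=2 → 3; n=3 → 8; n=4 → 15; n=5 → 24.
Orbitals: 3 + 8 + 15 + 24 = 50. Including both spin states (m_s = ±1/2) gives 2 × 50 = 100 states.

100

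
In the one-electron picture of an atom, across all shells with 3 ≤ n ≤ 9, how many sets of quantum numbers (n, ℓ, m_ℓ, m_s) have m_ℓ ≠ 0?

Count contributing orbitals for each principal shell:
n=3 → 6; n=4 → 12; n=5 → 20; n=6 → 30; n=7 → 42; n=8 → 56; n=9 → 72.
Orbitals: 6 + 12 + 20 + 30 + 42 + 56 + 72 = 238. Including both spin states (m_s = ±1/2) gives 2 × 238 = 476 states.

476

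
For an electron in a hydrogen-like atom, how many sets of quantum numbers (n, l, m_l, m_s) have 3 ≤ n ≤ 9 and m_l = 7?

Work shell by shell — for each n, count the (l, m_l) pairs that satisfy m_l = 7:
n=8 → 1; n=9 → 2.
Orbitals: 1 + 2 = 3. Including both spin states (m_s = ±1/2) gives 2 × 3 = 6 states.

6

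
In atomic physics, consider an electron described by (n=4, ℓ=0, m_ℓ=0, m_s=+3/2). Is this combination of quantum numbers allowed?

The spin quantum number for an electron can only be m_s = +1/2 or −1/2; m_s = +3/2 is not one of those.

Not allowed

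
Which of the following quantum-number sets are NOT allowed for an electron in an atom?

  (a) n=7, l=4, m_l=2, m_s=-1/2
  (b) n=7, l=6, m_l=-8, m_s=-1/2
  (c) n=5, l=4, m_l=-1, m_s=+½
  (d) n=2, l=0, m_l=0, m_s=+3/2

(b) and (d)

(b) has |m_l| = 8 > l = 6, violating −l ≤ m_l ≤ l.
(d) has m_s = +3/2, but an electron's spin must be ±1/2.
The remaining sets (a), (c) satisfy all four rules.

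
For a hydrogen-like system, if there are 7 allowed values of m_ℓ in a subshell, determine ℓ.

m_ℓ ranges over 2ℓ+1 integers, so 2ℓ+1 = 7 ⇒ ℓ = 3.

ℓ = 3 (f)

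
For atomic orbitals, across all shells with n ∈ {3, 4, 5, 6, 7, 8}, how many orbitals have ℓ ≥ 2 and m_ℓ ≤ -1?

77

Per-shell orbital counts meeting the constraint:
n=3 → 2; n=4 → 5; n=5 → 9; n=6 → 14; n=7 → 20; n=8 → 27.
Total orbitals: 2 + 5 + 9 + 14 + 20 + 27 = 77.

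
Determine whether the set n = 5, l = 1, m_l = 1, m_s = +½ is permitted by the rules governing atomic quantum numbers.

Valid

n = 5 is a positive integer. l = 1 satisfies 0 ≤ l ≤ n−1 = 4. m_l = 1 lies in the range −l … +l (here −1 … 1). m_s = +1/2 is one of ±1/2.
All four constraints are satisfied.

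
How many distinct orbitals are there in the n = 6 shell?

36

The n = 6 shell contains n² = 6² = 36 orbitals.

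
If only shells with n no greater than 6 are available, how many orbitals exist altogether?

Total orbitals = 1² + 2² + 3² + 4² + 5² + 6² = 91.

91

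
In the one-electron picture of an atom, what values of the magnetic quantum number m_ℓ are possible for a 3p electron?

-1, 0, 1

The 3p subshell has ℓ = 1, and m_ℓ takes every integer from −ℓ to +ℓ. With ℓ = 1 that gives the 3 values -1, 0, 1.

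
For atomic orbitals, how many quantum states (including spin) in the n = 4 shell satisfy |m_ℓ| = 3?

With n = 4 the allowed ℓ are 0, 1, …, 3.
Per ℓ-value: ℓ=3 → 2.
Orbitals: 2. Each orbital carries two spin states, so 2 × 2 = 4 states.

4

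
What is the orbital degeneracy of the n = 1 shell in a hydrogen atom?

1

The n = 1 shell contains n² = 1² = 1 orbital.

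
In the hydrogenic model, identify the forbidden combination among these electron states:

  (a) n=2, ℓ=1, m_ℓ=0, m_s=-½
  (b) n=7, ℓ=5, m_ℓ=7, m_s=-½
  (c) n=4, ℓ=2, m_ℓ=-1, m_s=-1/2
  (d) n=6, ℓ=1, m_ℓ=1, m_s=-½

(b)

(b) has |m_ℓ| = 7 > ℓ = 5, violating −ℓ ≤ m_ℓ ≤ ℓ.
The remaining sets (a), (c), (d) satisfy all four rules.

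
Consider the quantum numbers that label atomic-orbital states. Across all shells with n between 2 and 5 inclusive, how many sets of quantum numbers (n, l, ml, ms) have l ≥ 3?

46

Count contributing orbitals for each principal shell:
n=4 → 7; n=5 → 16.
Orbitals: 7 + 16 = 23. Including both spin states (ms = ±1/2) gives 2 × 23 = 46 states.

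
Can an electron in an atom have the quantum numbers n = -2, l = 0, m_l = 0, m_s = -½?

Invalid

The principal quantum number must be a positive integer (n ≥ 1), but here n = -2.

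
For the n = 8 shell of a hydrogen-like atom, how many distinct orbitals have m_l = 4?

4

Contributions: l=4 → 1; l=5 → 1; l=6 → 1; l=7 → 1.
Total orbitals: 1 + 1 + 1 + 1 = 4.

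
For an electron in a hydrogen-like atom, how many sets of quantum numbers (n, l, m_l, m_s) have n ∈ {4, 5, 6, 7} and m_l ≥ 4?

20

Treat each shell separately and count matching orbitals:
n=5 → 1; n=6 → 3; n=7 → 6.
Orbitals: 1 + 3 + 6 = 10. Including both spin states (m_s = ±1/2) gives 2 × 10 = 20 states.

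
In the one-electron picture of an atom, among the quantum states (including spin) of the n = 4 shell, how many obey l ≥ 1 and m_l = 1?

Go through l = 0, …, 3 (the values permitted for n = 4).
Per l-value: l=1 → 1; l=2 → 1; l=3 → 1.
Orbitals: 1 + 1 + 1 = 3. Each orbital carries two spin states, so 3 × 2 = 6 states.

6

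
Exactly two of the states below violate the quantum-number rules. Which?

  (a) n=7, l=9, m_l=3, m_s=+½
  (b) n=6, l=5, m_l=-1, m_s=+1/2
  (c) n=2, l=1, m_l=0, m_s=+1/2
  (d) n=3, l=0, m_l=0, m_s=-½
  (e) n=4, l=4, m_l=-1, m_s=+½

(a) and (e)

(a) has l = 9 ≥ n = 7, violating 0 ≤ l ≤ n−1.
(e) has l = 4 ≥ n = 4, violating 0 ≤ l ≤ n−1.
The remaining sets (b), (c), (d) satisfy all four rules.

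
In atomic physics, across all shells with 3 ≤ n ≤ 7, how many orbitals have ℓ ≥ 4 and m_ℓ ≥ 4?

Treat each shell separately and count matching orbitals:
n=5 → 1; n=6 → 3; n=7 → 6.
Total orbitals: 1 + 3 + 6 = 10.

10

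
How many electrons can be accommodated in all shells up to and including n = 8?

408

Total orbitals = 1² + 2² + 3² + 4² + 5² + 6² + 7² + 8² = 204. Doubling for spin gives 408 electrons.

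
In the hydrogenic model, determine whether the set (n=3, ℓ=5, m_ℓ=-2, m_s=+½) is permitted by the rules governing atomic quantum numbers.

The orbital quantum number must satisfy 0 ≤ ℓ ≤ n−1. With n = 3 the allowed ℓ values are 0, 1, 2, so ℓ = 5 is out of range.

No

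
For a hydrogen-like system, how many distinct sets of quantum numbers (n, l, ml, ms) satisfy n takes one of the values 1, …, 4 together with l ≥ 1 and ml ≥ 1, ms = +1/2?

For each n in the range, tally the orbitals obeying l ≥ 1 and ml ≥ 1:
n=2 → 1; n=3 → 3; n=4 → 6.
Orbitals: 1 + 3 + 6 = 10. With ms fixed to +1/2 there is one state per orbital, so 10 states.

10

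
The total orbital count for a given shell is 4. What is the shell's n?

n = 2

n² = 4 ⇒ n = 2.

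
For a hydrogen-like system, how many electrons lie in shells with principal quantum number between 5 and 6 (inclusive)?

122

Shell n has n² orbitals: 5²=25 + 6²=36 = 61 orbitals.
Two spin states per orbital: 2 × 61 = 122 electrons.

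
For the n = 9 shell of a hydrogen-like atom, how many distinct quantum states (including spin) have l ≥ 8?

With n = 9 the allowed l are 0, 1, …, 8.
The (l, m_l) pairs meeting l ≥ 8 give: l=8 → 17.
Orbitals: 17. Each orbital carries two spin states, so 17 × 2 = 34 states.

34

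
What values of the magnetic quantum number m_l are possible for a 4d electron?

The 4d subshell has l = 2, and m_l takes every integer from −l to +l. With l = 2 that gives the 5 values -2, -1, 0, 1, 2.

-2, -1, 0, 1, 2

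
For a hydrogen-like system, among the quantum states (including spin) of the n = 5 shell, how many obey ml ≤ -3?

Go through l = 0, …, 4 (the values permitted for n = 5).
Orbitals with ml ≤ -3, by l: l=3 → 1; l=4 → 2.
Orbitals: 1 + 2 = 3. Each orbital carries two spin states, so 3 × 2 = 6 states.

6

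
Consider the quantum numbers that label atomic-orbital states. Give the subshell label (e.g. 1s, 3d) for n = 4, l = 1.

l = 1 corresponds to the letter 'p', so the subshell is 4p.

4p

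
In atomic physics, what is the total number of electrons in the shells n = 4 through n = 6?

154

Shell n has n² orbitals: 4²=16 + 5²=25 + 6²=36 = 77 orbitals.
Two spin states per orbital: 2 × 77 = 154 electrons.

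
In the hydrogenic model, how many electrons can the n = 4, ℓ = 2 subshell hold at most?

A subshell with ℓ = 2 has 2ℓ+1 = 5 orbitals, each holding 2 electrons (spin ±1/2), so 5 × 2 = 10.

10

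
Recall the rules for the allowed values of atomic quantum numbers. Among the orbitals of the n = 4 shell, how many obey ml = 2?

2

Go through l = 0, …, 3 (the values permitted for n = 4).
Orbitals with ml = 2, by l: l=2 → 1; l=3 → 1.
Total orbitals: 1 + 1 = 2.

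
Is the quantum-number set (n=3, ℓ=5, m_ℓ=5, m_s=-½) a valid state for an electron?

The orbital quantum number must satisfy 0 ≤ ℓ ≤ n−1. With n = 3 the allowed ℓ values are 0, 1, 2, so ℓ = 5 is out of range.

Invalid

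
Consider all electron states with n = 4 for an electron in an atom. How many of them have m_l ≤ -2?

6

For n = 4, l ranges over 0 … 3.
Contributions: l=2 → 1; l=3 → 2.
Orbitals: 1 + 2 = 3. Each orbital carries two spin states, so 3 × 2 = 6 states.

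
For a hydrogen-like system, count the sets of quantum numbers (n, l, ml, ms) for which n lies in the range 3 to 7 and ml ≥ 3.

40

Per-shell orbital counts meeting the constraint:
n=4 → 1; n=5 → 3; n=6 → 6; n=7 → 10.
Orbitals: 1 + 3 + 6 + 10 = 20. Including both spin states (ms = ±1/2) gives 2 × 20 = 40 states.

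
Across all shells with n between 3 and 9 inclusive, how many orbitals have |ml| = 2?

56

Count contributing orbitals for each principal shell:
n=3 → 2; n=4 → 4; n=5 → 6; n=6 → 8; n=7 → 10; n=8 → 12; n=9 → 14.
Total orbitals: 2 + 4 + 6 + 8 + 10 + 12 + 14 = 56.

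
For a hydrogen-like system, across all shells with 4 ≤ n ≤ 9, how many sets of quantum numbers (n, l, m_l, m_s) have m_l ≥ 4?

70

Treat each shell separately and count matching orbitals:
n=5 → 1; n=6 → 3; n=7 → 6; n=8 → 10; n=9 → 15.
Orbitals: 1 + 3 + 6 + 10 + 15 = 35. Including both spin states (m_s = ±1/2) gives 2 × 35 = 70 states.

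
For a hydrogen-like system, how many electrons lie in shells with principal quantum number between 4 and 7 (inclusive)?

Shell n has n² orbitals: 4²=16 + 5²=25 + 6²=36 + 7²=49 = 126 orbitals.
Two spin states per orbital: 2 × 126 = 252 electrons.

252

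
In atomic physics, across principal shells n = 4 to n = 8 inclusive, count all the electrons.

380

Shell n has n² orbitals: 4²=16 + 5²=25 + 6²=36 + 7²=49 + 8²=64 = 190 orbitals.
Two spin states per orbital: 2 × 190 = 380 electrons.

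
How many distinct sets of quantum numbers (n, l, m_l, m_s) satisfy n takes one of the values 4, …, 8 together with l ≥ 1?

For each n in the range, tally the orbitals obeying l ≥ 1:
n=4 → 15; n=5 → 24; n=6 → 35; n=7 → 48; n=8 → 63.
Orbitals: 15 + 24 + 35 + 48 + 63 = 185. Including both spin states (m_s = ±1/2) gives 2 × 185 = 370 states.

370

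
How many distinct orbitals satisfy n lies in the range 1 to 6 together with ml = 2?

10

Work shell by shell — for each n, count the (l, ml) pairs that satisfy ml = 2:
n=3 → 1; n=4 → 2; n=5 → 3; n=6 → 4.
Total orbitals: 1 + 2 + 3 + 4 = 10.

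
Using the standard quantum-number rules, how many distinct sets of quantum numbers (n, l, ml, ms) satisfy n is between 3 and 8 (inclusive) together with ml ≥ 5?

Per-shell orbital counts meeting the constraint:
n=6 → 1; n=7 → 3; n=8 → 6.
Orbitals: 1 + 3 + 6 = 10. Including both spin states (ms = ±1/2) gives 2 × 10 = 20 states.

20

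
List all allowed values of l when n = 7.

l is an integer with 0 ≤ l ≤ n−1, so for n = 7: l = 0, 1, 2, 3, 4, 5, 6.

0, 1, 2, 3, 4, 5, 6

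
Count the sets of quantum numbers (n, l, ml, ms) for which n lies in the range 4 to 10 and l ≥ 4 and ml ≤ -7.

Work shell by shell — for each n, count the (l, ml) pairs that satisfy l ≥ 4 and ml ≤ -7:
n=8 → 1; n=9 → 3; n=10 → 6.
Orbitals: 1 + 3 + 6 = 10. Including both spin states (ms = ±1/2) gives 2 × 10 = 20 states.

20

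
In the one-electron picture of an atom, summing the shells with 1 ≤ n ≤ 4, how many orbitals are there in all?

Shell n has n² orbitals: 1²=1 + 2²=4 + 3²=9 + 4²=16 = 30 orbitals.

30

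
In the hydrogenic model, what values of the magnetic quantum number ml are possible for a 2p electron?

The 2p subshell has l = 1, and ml takes every integer from −l to +l. With l = 1 that gives the 3 values -1, 0, 1.

-1, 0, 1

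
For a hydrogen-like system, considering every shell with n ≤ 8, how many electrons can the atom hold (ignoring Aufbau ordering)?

408

Total orbitals = 1² + 2² + 3² + 4² + 5² + 6² + 7² + 8² = 204. Doubling for spin gives 408 electrons.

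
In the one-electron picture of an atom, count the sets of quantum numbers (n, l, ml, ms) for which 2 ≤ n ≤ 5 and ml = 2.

12

Count contributing orbitals for each principal shell:
n=3 → 1; n=4 → 2; n=5 → 3.
Orbitals: 1 + 2 + 3 = 6. Including both spin states (ms = ±1/2) gives 2 × 6 = 12 states.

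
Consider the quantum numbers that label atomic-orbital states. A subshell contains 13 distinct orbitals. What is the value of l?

l = 6

2l+1 = 13 gives l = 6.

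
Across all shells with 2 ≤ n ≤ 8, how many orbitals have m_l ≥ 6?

Per-shell orbital counts meeting the constraint:
n=7 → 1; n=8 → 3.
Total orbitals: 1 + 3 = 4.

4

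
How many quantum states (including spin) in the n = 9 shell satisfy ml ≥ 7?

6

The (l, ml) pairs meeting ml ≥ 7 give: l=7 → 1; l=8 → 2.
Orbitals: 1 + 2 = 3. Each orbital carries two spin states, so 3 × 2 = 6 states.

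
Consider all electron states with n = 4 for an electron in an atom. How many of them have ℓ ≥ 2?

Go through ℓ = 0, …, 3 (the values permitted for n = 4).
Orbitals with ℓ ≥ 2, by ℓ: ℓ=2 → 5; ℓ=3 → 7.
Orbitals: 5 + 7 = 12. Each orbital carries two spin states, so 12 × 2 = 24 states.

24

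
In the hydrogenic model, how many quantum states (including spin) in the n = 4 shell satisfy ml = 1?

The n = 4 shell has l = 0 through 3; check each.
Per l-value: l=1 → 1; l=2 → 1; l=3 → 1.
Orbitals: 1 + 1 + 1 = 3. Each orbital carries two spin states, so 3 × 2 = 6 states.

6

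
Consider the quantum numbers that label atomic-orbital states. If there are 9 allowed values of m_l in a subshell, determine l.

m_l ranges over 2l+1 integers, so 2l+1 = 9 ⇒ l = 4.

l = 4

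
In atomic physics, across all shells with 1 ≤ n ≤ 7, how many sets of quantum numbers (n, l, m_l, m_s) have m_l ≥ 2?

For each n in the range, tally the orbitals obeying m_l ≥ 2:
n=3 → 1; n=4 → 3; n=5 → 6; n=6 → 10; n=7 → 15.
Orbitals: 1 + 3 + 6 + 10 + 15 = 35. Including both spin states (m_s = ±1/2) gives 2 × 35 = 70 states.

70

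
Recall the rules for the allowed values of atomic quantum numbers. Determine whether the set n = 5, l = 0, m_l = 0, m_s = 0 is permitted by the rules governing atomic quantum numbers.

The spin quantum number for an electron can only be m_s = +1/2 or −1/2; m_s = 0 is not one of those.

Not allowed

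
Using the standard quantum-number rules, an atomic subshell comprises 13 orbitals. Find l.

2l+1 = 13 gives l = 6.

l = 6 (i)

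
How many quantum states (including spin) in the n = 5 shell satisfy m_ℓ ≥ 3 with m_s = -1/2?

Go through ℓ = 0, …, 4 (the values permitted for n = 5).
Contributions: ℓ=3 → 1; ℓ=4 → 2.
Orbitals: 1 + 2 = 3. With m_s fixed to a single value there is one state per orbital, giving 3 states.

3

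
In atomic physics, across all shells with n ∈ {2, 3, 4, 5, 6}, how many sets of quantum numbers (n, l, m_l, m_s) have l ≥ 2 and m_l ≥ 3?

Treat each shell separately and count matching orbitals:
n=4 → 1; n=5 → 3; n=6 → 6.
Orbitals: 1 + 3 + 6 = 10. Including both spin states (m_s = ±1/2) gives 2 × 10 = 20 states.

20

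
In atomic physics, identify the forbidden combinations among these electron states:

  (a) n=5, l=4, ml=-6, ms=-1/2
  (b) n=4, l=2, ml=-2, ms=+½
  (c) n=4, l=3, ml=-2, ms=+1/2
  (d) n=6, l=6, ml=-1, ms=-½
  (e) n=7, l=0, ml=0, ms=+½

(a) and (d)

(a) has |ml| = 6 > l = 4, violating −l ≤ ml ≤ l.
(d) has l = 6 ≥ n = 6, violating 0 ≤ l ≤ n−1.
The remaining sets (b), (c), (e) satisfy all four rules.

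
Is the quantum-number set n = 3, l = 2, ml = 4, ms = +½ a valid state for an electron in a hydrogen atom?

The magnetic quantum number must satisfy −l ≤ ml ≤ l. With l = 2, ml can only be -2, -1, 0, 1, 2, so ml = 4 is forbidden.

No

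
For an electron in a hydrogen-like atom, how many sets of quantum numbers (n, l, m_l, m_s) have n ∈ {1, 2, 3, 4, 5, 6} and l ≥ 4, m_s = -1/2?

Count contributing orbitals for each principal shell:
n=5 → 9; n=6 → 20.
Orbitals: 9 + 20 = 29. With m_s fixed to -1/2 there is one state per orbital, so 29 states.

29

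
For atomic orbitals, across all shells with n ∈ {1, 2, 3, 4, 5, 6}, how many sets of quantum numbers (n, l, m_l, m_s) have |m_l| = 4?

Treat each shell separately and count matching orbitals:
n=5 → 2; n=6 → 4.
Orbitals: 2 + 4 = 6. Including both spin states (m_s = ±1/2) gives 2 × 6 = 12 states.

12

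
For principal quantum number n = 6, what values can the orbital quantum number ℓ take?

ℓ is an integer with 0 ≤ ℓ ≤ n−1, so for n = 6: ℓ = 0, 1, 2, 3, 4, 5.

0, 1, 2, 3, 4, 5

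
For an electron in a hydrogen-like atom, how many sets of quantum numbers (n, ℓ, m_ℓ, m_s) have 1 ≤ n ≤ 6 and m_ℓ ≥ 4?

8

Count contributing orbitals for each principal shell:
n=5 → 1; n=6 → 3.
Orbitals: 1 + 3 = 4. Including both spin states (m_s = ±1/2) gives 2 × 4 = 8 states.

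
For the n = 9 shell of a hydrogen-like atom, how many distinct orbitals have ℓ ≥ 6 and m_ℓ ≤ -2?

18

The n = 9 shell has ℓ = 0 through 8; check each.
Per ℓ-value: ℓ=6 → 5; ℓ=7 → 6; ℓ=8 → 7.
Total orbitals: 5 + 6 + 7 = 18.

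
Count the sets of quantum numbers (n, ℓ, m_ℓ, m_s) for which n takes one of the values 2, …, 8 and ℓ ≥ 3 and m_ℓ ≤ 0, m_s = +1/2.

80

Work shell by shell — for each n, count the (ℓ, m_ℓ) pairs that satisfy ℓ ≥ 3 and m_ℓ ≤ 0:
n=4 → 4; n=5 → 9; n=6 → 15; n=7 → 22; n=8 → 30.
Orbitals: 4 + 9 + 15 + 22 + 30 = 80. With m_s fixed to +1/2 there is one state per orbital, so 80 states.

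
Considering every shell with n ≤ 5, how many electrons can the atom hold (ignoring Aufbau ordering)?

Total orbitals = 1² + 2² + 3² + 4² + 5² = 55. Doubling for spin gives 110 electrons.

110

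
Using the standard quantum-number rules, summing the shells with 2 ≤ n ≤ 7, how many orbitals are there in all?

139

Shell n has n² orbitals: 2²=4 + 3²=9 + 4²=16 + 5²=25 + 6²=36 + 7²=49 = 139 orbitals.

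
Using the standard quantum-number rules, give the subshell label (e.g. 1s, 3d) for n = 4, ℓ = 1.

ℓ = 1 corresponds to the letter 'p', so the subshell is 4p.

4p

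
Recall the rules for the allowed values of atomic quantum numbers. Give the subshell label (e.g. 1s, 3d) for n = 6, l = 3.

6f

l = 3 corresponds to the letter 'f', so the subshell is 6f.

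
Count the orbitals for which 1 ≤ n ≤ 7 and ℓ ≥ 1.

133

Treat each shell separately and count matching orbitals:
n=2 → 3; n=3 → 8; n=4 → 15; n=5 → 24; n=6 → 35; n=7 → 48.
Total orbitals: 3 + 8 + 15 + 24 + 35 + 48 = 133.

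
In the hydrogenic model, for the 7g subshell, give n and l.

n = 7, l = 4

The leading integer gives n = 7; the letter 'g' means l = 4.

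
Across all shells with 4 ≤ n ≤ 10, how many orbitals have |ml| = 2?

70

Count contributing orbitals for each principal shell:
n=4 → 4; n=5 → 6; n=6 → 8; n=7 → 10; n=8 → 12; n=9 → 14; n=10 → 16.
Total orbitals: 4 + 6 + 8 + 10 + 12 + 14 + 16 = 70.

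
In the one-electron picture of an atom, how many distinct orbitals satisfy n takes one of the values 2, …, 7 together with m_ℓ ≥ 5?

4

For each n in the range, tally the orbitals obeying m_ℓ ≥ 5:
n=6 → 1; n=7 → 3.
Total orbitals: 1 + 3 = 4.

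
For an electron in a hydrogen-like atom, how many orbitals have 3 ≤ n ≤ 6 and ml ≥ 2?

Work shell by shell — for each n, count the (l, ml) pairs that satisfy ml ≥ 2:
n=3 → 1; n=4 → 3; n=5 → 6; n=6 → 10.
Total orbitals: 1 + 3 + 6 + 10 = 20.

20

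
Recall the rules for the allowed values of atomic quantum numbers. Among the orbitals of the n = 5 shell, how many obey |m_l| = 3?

4

For n = 5, l ranges over 0 … 4.
Per l-value: l=3 → 2; l=4 → 2.
Total orbitals: 2 + 2 = 4.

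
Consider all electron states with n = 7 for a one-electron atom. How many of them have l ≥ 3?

80

Orbitals with l ≥ 3, by l: l=3 → 7; l=4 → 9; l=5 → 11; l=6 → 13.
Orbitals: 7 + 9 + 11 + 13 = 40. Each orbital carries two spin states, so 40 × 2 = 80 states.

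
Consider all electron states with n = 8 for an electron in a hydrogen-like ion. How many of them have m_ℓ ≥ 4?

Contributions: ℓ=4 → 1; ℓ=5 → 2; ℓ=6 → 3; ℓ=7 → 4.
Orbitals: 1 + 2 + 3 + 4 = 10. Each orbital carries two spin states, so 10 × 2 = 20 states.

20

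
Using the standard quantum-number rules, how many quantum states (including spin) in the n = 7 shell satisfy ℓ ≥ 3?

For n = 7, ℓ ranges over 0 … 6.
Orbitals with ℓ ≥ 3, by ℓ: ℓ=3 → 7; ℓ=4 → 9; ℓ=5 → 11; ℓ=6 → 13.
Orbitals: 7 + 9 + 11 + 13 = 40. Each orbital carries two spin states, so 40 × 2 = 80 states.

80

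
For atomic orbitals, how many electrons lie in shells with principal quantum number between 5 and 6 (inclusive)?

122

Shell n has n² orbitals: 5²=25 + 6²=36 = 61 orbitals.
Two spin states per orbital: 2 × 61 = 122 electrons.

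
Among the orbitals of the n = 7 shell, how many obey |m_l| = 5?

With n = 7 the allowed l are 0, 1, …, 6.
The (l, m_l) pairs meeting |m_l| = 5 give: l=5 → 2; l=6 → 2.
Total orbitals: 2 + 2 = 4.

4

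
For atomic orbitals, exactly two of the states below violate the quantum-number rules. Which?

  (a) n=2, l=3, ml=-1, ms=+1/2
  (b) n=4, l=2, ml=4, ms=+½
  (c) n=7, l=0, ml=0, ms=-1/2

(a) and (b)

(a) has l = 3 ≥ n = 2, violating 0 ≤ l ≤ n−1.
(b) has |ml| = 4 > l = 2, violating −l ≤ ml ≤ l.
The remaining set (c) satisfies all four rules.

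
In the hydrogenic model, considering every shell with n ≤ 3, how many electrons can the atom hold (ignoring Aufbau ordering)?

Total orbitals = 1² + 2² + 3² = 14. Doubling for spin gives 28 electrons.

28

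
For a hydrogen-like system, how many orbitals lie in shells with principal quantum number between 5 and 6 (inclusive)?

61

Shell n has n² orbitals: 5²=25 + 6²=36 = 61 orbitals.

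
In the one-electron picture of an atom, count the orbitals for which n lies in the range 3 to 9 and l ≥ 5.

Go shell by shell, enumerating (l, ml) with l ≥ 5:
n=6 → 11; n=7 → 24; n=8 → 39; n=9 → 56.
Total orbitals: 11 + 24 + 39 + 56 = 130.

130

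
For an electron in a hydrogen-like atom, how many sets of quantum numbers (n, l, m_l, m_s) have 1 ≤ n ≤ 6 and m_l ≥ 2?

Count contributing orbitals for each principal shell:
n=3 → 1; n=4 → 3; n=5 → 6; n=6 → 10.
Orbitals: 1 + 3 + 6 + 10 = 20. Including both spin states (m_s = ±1/2) gives 2 × 20 = 40 states.

40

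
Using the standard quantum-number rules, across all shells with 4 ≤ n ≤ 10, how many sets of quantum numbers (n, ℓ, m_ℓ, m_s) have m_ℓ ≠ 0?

644

Treat each shell separately and count matching orbitals:
n=4 → 12; n=5 → 20; n=6 → 30; n=7 → 42; n=8 → 56; n=9 → 72; n=10 → 90.
Orbitals: 12 + 20 + 30 + 42 + 56 + 72 + 90 = 322. Including both spin states (m_s = ±1/2) gives 2 × 322 = 644 states.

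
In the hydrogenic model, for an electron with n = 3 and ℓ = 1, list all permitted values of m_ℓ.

-1, 0, 1

m_ℓ takes every integer from −ℓ to +ℓ. With ℓ = 1 that gives the 3 values -1, 0, 1.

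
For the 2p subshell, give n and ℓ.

The leading integer gives n = 2; the letter 'p' means ℓ = 1.

n = 2, ℓ = 1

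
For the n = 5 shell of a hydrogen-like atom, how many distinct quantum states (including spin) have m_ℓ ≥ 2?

Per ℓ-value: ℓ=2 → 1; ℓ=3 → 2; ℓ=4 → 3.
Orbitals: 1 + 2 + 3 = 6. Each orbital carries two spin states, so 6 × 2 = 12 states.

12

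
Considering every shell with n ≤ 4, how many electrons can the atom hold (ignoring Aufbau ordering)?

Total orbitals = 1² + 2² + 3² + 4² = 30. Doubling for spin gives 60 electrons.

60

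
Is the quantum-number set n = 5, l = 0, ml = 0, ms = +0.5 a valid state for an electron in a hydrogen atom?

Allowed

n = 5 is a positive integer. l = 0 satisfies 0 ≤ l ≤ n−1 = 4. ml = 0 lies in the range −l … +l (here 0). ms = +1/2 is one of ±1/2.
All four constraints are satisfied.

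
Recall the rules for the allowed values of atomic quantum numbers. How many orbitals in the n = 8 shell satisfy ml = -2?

6

For n = 8, l ranges over 0 … 7.
Contributions: l=2 → 1; l=3 → 1; l=4 → 1; l=5 → 1; l=6 → 1; l=7 → 1.
Total orbitals: 1 + 1 + 1 + 1 + 1 + 1 = 6.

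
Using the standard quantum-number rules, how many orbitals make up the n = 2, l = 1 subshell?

3

A subshell has 2l+1 orbitals; with l = 1, that's 3.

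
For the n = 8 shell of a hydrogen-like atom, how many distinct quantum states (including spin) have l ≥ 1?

Per l-value: l=1 → 3; l=2 → 5; l=3 → 7; l=4 → 9; l=5 → 11; l=6 → 13; l=7 → 15.
Orbitals: 3 + 5 + 7 + 9 + 11 + 13 + 15 = 63. Each orbital carries two spin states, so 63 × 2 = 126 states.

126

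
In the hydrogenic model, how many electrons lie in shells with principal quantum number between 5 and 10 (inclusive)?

710

Shell n has n² orbitals: 5²=25 + 6²=36 + 7²=49 + 8²=64 + 9²=81 + 10²=100 = 355 orbitals.
Two spin states per orbital: 2 × 355 = 710 electrons.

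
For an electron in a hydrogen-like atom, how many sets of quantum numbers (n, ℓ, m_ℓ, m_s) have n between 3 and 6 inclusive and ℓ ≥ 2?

140

For each n in the range, tally the orbitals obeying ℓ ≥ 2:
n=3 → 5; n=4 → 12; n=5 → 21; n=6 → 32.
Orbitals: 5 + 12 + 21 + 32 = 70. Including both spin states (m_s = ±1/2) gives 2 × 70 = 140 states.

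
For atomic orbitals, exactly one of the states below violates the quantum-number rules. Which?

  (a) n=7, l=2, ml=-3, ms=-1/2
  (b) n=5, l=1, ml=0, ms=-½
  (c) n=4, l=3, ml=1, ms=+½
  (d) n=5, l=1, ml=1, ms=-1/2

(a) has |ml| = 3 > l = 2, violating −l ≤ ml ≤ l.
The remaining sets (b), (c), (d) satisfy all four rules.

(a)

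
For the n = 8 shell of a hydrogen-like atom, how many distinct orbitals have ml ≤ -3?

With n = 8 the allowed l are 0, 1, …, 7.
The (l, ml) pairs meeting ml ≤ -3 give: l=3 → 1; l=4 → 2; l=5 → 3; l=6 → 4; l=7 → 5.
Total orbitals: 1 + 2 + 3 + 4 + 5 = 15.

15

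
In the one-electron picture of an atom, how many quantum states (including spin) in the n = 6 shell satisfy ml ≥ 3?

12

With n = 6 the allowed l are 0, 1, …, 5.
Contributions: l=3 → 1; l=4 → 2; l=5 → 3.
Orbitals: 1 + 2 + 3 = 6. Each orbital carries two spin states, so 6 × 2 = 12 states.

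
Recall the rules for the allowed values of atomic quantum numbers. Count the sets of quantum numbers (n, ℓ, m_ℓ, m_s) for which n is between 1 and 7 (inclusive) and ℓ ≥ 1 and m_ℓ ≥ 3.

40

Work shell by shell — for each n, count the (ℓ, m_ℓ) pairs that satisfy ℓ ≥ 1 and m_ℓ ≥ 3:
n=4 → 1; n=5 → 3; n=6 → 6; n=7 → 10.
Orbitals: 1 + 3 + 6 + 10 = 20. Including both spin states (m_s = ±1/2) gives 2 × 20 = 40 states.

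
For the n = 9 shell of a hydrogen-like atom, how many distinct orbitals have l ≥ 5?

56

With n = 9 the allowed l are 0, 1, …, 8.
Orbitals with l ≥ 5, by l: l=5 → 11; l=6 → 13; l=7 → 15; l=8 → 17.
Total orbitals: 11 + 13 + 15 + 17 = 56.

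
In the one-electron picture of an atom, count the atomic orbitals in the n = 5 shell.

The n = 5 shell contains n² = 5² = 25 orbitals.

25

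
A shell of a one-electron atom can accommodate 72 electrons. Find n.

2n² = 72 ⇒ n² = 36 ⇒ n = 6.

n = 6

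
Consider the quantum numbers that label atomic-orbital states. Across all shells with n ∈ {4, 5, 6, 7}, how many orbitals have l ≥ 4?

Work shell by shell — for each n, count the (l, m_l) pairs that satisfy l ≥ 4:
n=5 → 9; n=6 → 20; n=7 → 33.
Total orbitals: 9 + 20 + 33 = 62.

62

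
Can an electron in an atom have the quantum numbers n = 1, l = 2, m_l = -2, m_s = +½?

The orbital quantum number must satisfy 0 ≤ l ≤ n−1. With n = 1 the allowed l values are 0, so l = 2 is out of range.

No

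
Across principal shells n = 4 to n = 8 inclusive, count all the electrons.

Shell n has n² orbitals: 4²=16 + 5²=25 + 6²=36 + 7²=49 + 8²=64 = 190 orbitals.
Two spin states per orbital: 2 × 190 = 380 electrons.

380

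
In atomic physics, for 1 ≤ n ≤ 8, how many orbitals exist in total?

204

Total orbitals = 1² + 2² + 3² + 4² + 5² + 6² + 7² + 8² = 204.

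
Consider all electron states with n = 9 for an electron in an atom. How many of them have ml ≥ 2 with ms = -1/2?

28

For n = 9, l ranges over 0 … 8.
Orbitals with ml ≥ 2, by l: l=2 → 1; l=3 → 2; l=4 → 3; l=5 → 4; l=6 → 5; l=7 → 6; l=8 → 7.
Orbitals: 1 + 2 + 3 + 4 + 5 + 6 + 7 = 28. With ms fixed to a single value there is one state per orbital, giving 28 states.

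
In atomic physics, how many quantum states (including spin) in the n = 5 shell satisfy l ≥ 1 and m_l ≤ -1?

20

Orbitals with l ≥ 1 and m_l ≤ -1, by l: l=1 → 1; l=2 → 2; l=3 → 3; l=4 → 4.
Orbitals: 1 + 2 + 3 + 4 = 10. Each orbital carries two spin states, so 10 × 2 = 20 states.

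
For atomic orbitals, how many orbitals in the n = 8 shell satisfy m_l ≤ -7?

1

Orbitals with m_l ≤ -7, by l: l=7 → 1.
Total orbitals: 1.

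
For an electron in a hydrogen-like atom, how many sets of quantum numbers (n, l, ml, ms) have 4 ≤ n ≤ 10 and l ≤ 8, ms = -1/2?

Treat each shell separately and count matching orbitals:
n=4 → 16; n=5 → 25; n=6 → 36; n=7 → 49; n=8 → 64; n=9 → 81; n=10 → 81.
Orbitals: 16 + 25 + 36 + 49 + 64 + 81 + 81 = 352. With ms fixed to -1/2 there is one state per orbital, so 352 states.

352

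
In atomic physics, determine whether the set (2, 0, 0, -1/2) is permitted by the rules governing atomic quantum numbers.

n = 2 is a positive integer. ℓ = 0 satisfies 0 ≤ ℓ ≤ n−1 = 1. m_ℓ = 0 lies in the range −ℓ … +ℓ (here 0). m_s = -1/2 is one of ±1/2.
All four constraints are satisfied.

Allowed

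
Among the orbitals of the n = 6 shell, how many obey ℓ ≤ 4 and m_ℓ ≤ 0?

15

The n = 6 shell has ℓ = 0 through 5; check each.
Orbitals with ℓ ≤ 4 and m_ℓ ≤ 0, by ℓ: ℓ=0 → 1; ℓ=1 → 2; ℓ=2 → 3; ℓ=3 → 4; ℓ=4 → 5.
Total orbitals: 1 + 2 + 3 + 4 + 5 = 15.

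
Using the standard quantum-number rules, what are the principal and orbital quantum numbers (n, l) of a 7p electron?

n = 7, l = 1

The leading integer gives n = 7; the letter 'p' means l = 1.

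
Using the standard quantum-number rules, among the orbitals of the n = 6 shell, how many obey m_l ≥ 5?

With n = 6 the allowed l are 0, 1, …, 5.
Contributions: l=5 → 1.
Total orbitals: 1.

1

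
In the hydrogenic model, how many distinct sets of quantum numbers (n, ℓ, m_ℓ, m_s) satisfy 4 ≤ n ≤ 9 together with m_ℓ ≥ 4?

70

Treat each shell separately and count matching orbitals:
n=5 → 1; n=6 → 3; n=7 → 6; n=8 → 10; n=9 → 15.
Orbitals: 1 + 3 + 6 + 10 + 15 = 35. Including both spin states (m_s = ±1/2) gives 2 × 35 = 70 states.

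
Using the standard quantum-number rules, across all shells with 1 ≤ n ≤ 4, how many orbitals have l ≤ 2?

Go shell by shell, enumerating (l, m_l) with l ≤ 2:
n=1 → 1; n=2 → 4; n=3 → 9; n=4 → 9.
Total orbitals: 1 + 4 + 9 + 9 = 23.

23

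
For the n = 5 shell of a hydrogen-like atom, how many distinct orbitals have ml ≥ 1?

Orbitals with ml ≥ 1, by l: l=1 → 1; l=2 → 2; l=3 → 3; l=4 → 4.
Total orbitals: 1 + 2 + 3 + 4 = 10.

10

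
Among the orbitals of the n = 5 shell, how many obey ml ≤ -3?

Orbitals with ml ≤ -3, by l: l=3 → 1; l=4 → 2.
Total orbitals: 1 + 2 = 3.

3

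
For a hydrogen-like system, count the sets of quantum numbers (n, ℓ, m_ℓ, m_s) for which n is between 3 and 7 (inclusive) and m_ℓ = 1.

40

For each n in the range, tally the orbitals obeying m_ℓ = 1:
n=3 → 2; n=4 → 3; n=5 → 4; n=6 → 5; n=7 → 6.
Orbitals: 2 + 3 + 4 + 5 + 6 = 20. Including both spin states (m_s = ±1/2) gives 2 × 20 = 40 states.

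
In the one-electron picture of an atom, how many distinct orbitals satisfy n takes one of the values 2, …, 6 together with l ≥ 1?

Per-shell orbital counts meeting the constraint:
n=2 → 3; n=3 → 8; n=4 → 15; n=5 → 24; n=6 → 35.
Total orbitals: 3 + 8 + 15 + 24 + 35 = 85.

85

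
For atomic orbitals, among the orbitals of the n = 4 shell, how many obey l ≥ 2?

12

Go through l = 0, …, 3 (the values permitted for n = 4).
Orbitals with l ≥ 2, by l: l=2 → 5; l=3 → 7.
Total orbitals: 5 + 7 = 12.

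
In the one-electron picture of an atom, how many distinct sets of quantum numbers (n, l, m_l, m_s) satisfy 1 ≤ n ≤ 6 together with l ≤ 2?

Work shell by shell — for each n, count the (l, m_l) pairs that satisfy l ≤ 2:
n=1 → 1; n=2 → 4; n=3 → 9; n=4 → 9; n=5 → 9; n=6 → 9.
Orbitals: 1 + 4 + 9 + 9 + 9 + 9 = 41. Including both spin states (m_s = ±1/2) gives 2 × 41 = 82 states.

82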